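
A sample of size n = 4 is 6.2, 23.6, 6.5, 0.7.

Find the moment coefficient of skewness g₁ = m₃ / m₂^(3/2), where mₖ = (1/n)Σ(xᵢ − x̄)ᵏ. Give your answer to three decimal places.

x̄ = (6.2 + 23.6 + 6.5 + 0.7) / 4 = 9.2500
deviations (xᵢ − x̄): -3.0500, 14.3500, -2.7500, -8.5500
Σ(xᵢ − x̄)² = 295.8900 ⇒ m₂ = 295.8900/4 = 73.97250
Σ(xᵢ − x̄)³ = 2280.7920 ⇒ m₃ = 2280.7920/4 = 570.19800
m₂^(3/2) = 73.97250^(1.5) = 636.21726
g₁ = m₃ / m₂^(3/2) = 570.19800 / 636.21726 ≈ 0.896

0.896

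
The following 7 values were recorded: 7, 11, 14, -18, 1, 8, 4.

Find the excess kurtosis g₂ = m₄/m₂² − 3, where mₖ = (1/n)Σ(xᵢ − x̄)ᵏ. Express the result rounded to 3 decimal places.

0.807

x̄ = 3.8571
Σ(xᵢ − x̄)² = 666.8571 ⇒ m₂ = 95.26531
Σ(xᵢ − x̄)⁴ = 241876.0933 ⇒ m₄ = 34553.72761
m₂² = 9075.47855
g₂ = m₄/m₂² − 3 = 3.80737 − 3 ≈ 0.807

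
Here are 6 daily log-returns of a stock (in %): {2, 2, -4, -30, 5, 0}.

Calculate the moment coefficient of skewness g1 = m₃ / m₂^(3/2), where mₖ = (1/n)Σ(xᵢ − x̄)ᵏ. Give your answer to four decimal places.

x̄ = (2 + 2 - 4 - 30 + 5 + 0) / 6 = -4.1667
deviations (xᵢ − x̄): 6.1667, 6.1667, 0.1667, -25.8333, 9.1667, 4.1667
Σ(xᵢ − x̄)² = 844.8333 ⇒ m₂ = 844.8333/6 = 140.80556
Σ(xᵢ − x̄)³ = -15928.5556 ⇒ m₃ = -15928.5556/6 = -2654.75926
m₂^(3/2) = 140.80556^(1.5) = 1670.82008
g1 = m₃ / m₂^(3/2) = -2654.75926 / 1670.82008 ≈ -1.5889

-1.5889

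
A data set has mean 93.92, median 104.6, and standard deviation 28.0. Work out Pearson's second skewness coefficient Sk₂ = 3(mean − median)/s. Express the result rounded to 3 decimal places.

Sk₂ = 3(93.92 − 104.6) / 28.0 = 3 × -10.6800 / 28.0
    = -32.0400 / 28.0 ≈ -1.144

-1.144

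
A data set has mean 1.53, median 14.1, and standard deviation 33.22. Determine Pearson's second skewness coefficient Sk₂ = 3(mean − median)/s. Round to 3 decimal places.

-1.135

Sk₂ = 3(1.53 − 14.1) / 33.22 = 3 × -12.5700 / 33.22
    = -37.7100 / 33.22 ≈ -1.135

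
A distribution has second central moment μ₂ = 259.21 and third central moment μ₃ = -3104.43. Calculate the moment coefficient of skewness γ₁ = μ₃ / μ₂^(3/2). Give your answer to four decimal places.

-0.7439

σ = √μ₂ = √259.21 = 16.10000
σ³ = μ₂^(3/2) = 4173.28100
γ₁ = μ₃/σ³ = -3104.43 / 4173.28100 ≈ -0.7439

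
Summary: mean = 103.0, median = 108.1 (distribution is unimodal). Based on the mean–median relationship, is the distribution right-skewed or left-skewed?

left-skewed

mean − median = 103.0 − 108.1 = -5.1
mean < median ⇒ the longer tail is on the left ⇒ left-skewed (negatively skewed).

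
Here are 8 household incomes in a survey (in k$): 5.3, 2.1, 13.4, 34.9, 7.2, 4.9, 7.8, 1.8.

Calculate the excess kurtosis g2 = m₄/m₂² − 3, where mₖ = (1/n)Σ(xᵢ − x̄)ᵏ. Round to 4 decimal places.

1.9017

x̄ = 9.6750
Σ(xᵢ − x̄)² = 821.1550 ⇒ m₂ = 102.64437
Σ(xᵢ − x̄)⁴ = 413145.6071 ⇒ m₄ = 51643.20089
m₂² = 10535.86772
g2 = m₄/m₂² − 3 = 4.90166 − 3 ≈ 1.9017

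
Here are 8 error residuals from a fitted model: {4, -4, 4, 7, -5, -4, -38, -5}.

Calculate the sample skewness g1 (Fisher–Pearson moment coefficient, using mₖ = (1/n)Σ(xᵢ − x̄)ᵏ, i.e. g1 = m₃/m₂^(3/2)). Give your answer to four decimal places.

-1.7458

x̄ = (4 - 4 + 4 + 7 - 5 - 4 - 38 - 5) / 8 = -5.1250
deviations (xᵢ − x̄): 9.1250, 1.1250, 9.1250, 12.1250, 0.1250, 1.1250, -32.8750, 0.1250
Σ(xᵢ − x̄)² = 1396.8750 ⇒ m₂ = 1396.8750/8 = 174.60938
Σ(xᵢ − x̄)³ = -32225.1563 ⇒ m₃ = -32225.1563/8 = -4028.14453
m₂^(3/2) = 174.60938^(1.5) = 2307.28550
g1 = m₃ / m₂^(3/2) = -4028.14453 / 2307.28550 ≈ -1.7458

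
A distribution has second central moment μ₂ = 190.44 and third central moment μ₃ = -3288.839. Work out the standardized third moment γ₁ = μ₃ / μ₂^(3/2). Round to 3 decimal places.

σ = √μ₂ = √190.44 = 13.80000
σ³ = μ₂^(3/2) = 2628.07200
γ₁ = μ₃/σ³ = -3288.839 / 2628.07200 ≈ -1.251

-1.251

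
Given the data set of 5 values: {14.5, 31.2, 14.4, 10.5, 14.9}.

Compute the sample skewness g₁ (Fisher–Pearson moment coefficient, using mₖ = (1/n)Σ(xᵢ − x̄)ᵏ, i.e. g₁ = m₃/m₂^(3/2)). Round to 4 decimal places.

1.3067

x̄ = (14.5 + 31.2 + 14.4 + 10.5 + 14.9) / 5 = 17.1000
deviations (xᵢ − x̄): -2.6000, 14.1000, -2.7000, -6.6000, -2.2000
Σ(xᵢ − x̄)² = 261.2600 ⇒ m₂ = 261.2600/5 = 52.25200
Σ(xᵢ − x̄)³ = 2467.8180 ⇒ m₃ = 2467.8180/5 = 493.56360
m₂^(3/2) = 52.25200^(1.5) = 377.70643
g₁ = m₃ / m₂^(3/2) = 493.56360 / 377.70643 ≈ 1.3067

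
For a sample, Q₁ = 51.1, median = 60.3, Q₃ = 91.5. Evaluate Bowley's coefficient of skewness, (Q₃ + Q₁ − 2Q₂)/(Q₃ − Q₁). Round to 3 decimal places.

numerator: Q₃ + Q₁ − 2Q₂ = 91.5 + 51.1 − 2×60.3 = 22.0000
denominator: Q₃ − Q₁ = 91.5 − 51.1 = 40.4000
Bowley skewness = 22.0000 / 40.4000 ≈ 0.545

0.545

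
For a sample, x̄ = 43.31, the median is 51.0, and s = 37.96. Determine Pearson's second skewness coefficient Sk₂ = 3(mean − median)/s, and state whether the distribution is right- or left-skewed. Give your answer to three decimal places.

Sk₂ = 3(43.31 − 51.0) / 37.96 = 3 × -7.6900 / 37.96
    = -23.0700 / 37.96 ≈ -0.608
Sk₂ < 0 ⇒ mean < median ⇒ left-skewed (negative skew).

-0.608, left-skewed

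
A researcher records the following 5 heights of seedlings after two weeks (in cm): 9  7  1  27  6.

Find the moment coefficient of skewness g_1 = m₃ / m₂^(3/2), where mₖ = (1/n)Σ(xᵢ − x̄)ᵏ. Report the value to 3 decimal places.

1.161

x̄ = (9 + 7 + 1 + 27 + 6) / 5 = 10.0000
deviations (xᵢ − x̄): -1.0000, -3.0000, -9.0000, 17.0000, -4.0000
Σ(xᵢ − x̄)² = 396.0000 ⇒ m₂ = 396.0000/5 = 79.20000
Σ(xᵢ − x̄)³ = 4092.0000 ⇒ m₃ = 4092.0000/5 = 818.40000
m₂^(3/2) = 79.20000^(1.5) = 704.83550
g_1 = m₃ / m₂^(3/2) = 818.40000 / 704.83550 ≈ 1.161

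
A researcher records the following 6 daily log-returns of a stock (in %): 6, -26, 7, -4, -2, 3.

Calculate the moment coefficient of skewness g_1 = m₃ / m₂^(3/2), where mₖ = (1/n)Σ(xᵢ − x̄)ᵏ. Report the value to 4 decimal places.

x̄ = (6 - 26 + 7 - 4 - 2 + 3) / 6 = -2.6667
deviations (xᵢ − x̄): 8.6667, -23.3333, 9.6667, -1.3333, 0.6667, 5.6667
Σ(xᵢ − x̄)² = 747.3333 ⇒ m₂ = 747.3333/6 = 124.55556
Σ(xᵢ − x̄)³ = -10969.5556 ⇒ m₃ = -10969.5556/6 = -1828.25926
m₂^(3/2) = 124.55556^(1.5) = 1390.09556
g_1 = m₃ / m₂^(3/2) = -1828.25926 / 1390.09556 ≈ -1.3152

-1.3152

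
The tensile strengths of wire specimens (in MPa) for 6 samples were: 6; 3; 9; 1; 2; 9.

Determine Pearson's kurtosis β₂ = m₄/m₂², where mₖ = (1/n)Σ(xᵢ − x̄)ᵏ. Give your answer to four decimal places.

x̄ = 5.0000
Σ(xᵢ − x̄)² = 62.0000 ⇒ m₂ = 10.33333
Σ(xᵢ − x̄)⁴ = 866.0000 ⇒ m₄ = 144.33333
m₂² = 106.77778
β₂ = m₄/m₂² = 144.33333 / 106.77778 ≈ 1.3517

1.3517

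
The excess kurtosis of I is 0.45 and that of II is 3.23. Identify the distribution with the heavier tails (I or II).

II

Higher excess kurtosis ⇒ heavier tails relative to the normal distribution.
0.45 vs 3.23: the larger is 3.23, so II has heavier tails.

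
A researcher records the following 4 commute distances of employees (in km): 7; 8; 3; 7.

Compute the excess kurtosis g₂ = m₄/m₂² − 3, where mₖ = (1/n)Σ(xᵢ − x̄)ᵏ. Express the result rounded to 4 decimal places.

x̄ = 6.2500
Σ(xᵢ − x̄)² = 14.7500 ⇒ m₂ = 3.68750
Σ(xᵢ − x̄)⁴ = 121.5781 ⇒ m₄ = 30.39453
m₂² = 13.59766
g₂ = m₄/m₂² − 3 = 2.23528 − 3 ≈ -0.7647

-0.7647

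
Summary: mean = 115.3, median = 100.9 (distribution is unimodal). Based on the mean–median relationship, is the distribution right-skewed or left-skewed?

mean − median = 115.3 − 100.9 = 14.4
mean > median ⇒ the longer tail is on the right ⇒ right-skewed (positively skewed).

right-skewed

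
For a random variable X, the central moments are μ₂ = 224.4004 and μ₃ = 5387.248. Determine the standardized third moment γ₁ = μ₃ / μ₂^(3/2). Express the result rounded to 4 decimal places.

σ = √μ₂ = √224.4004 = 14.98000
σ³ = μ₂^(3/2) = 3361.51799
γ₁ = μ₃/σ³ = 5387.248 / 3361.51799 ≈ 1.6026

1.6026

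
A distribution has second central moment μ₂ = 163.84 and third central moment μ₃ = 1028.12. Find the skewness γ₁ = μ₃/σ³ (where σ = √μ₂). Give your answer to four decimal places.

0.4902

σ = √μ₂ = √163.84 = 12.80000
σ³ = μ₂^(3/2) = 2097.15200
γ₁ = μ₃/σ³ = 1028.12 / 2097.15200 ≈ 0.4902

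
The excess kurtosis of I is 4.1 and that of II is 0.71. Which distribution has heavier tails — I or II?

I

Higher excess kurtosis ⇒ heavier tails relative to the normal distribution.
4.1 vs 0.71: the larger is 4.1, so I has heavier tails.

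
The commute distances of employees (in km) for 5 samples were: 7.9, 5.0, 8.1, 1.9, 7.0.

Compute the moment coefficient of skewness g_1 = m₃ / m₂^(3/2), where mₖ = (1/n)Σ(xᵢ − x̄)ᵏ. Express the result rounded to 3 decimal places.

-0.824

x̄ = (7.9 + 5.0 + 8.1 + 1.9 + 7.0) / 5 = 5.9800
deviations (xᵢ − x̄): 1.9200, -0.9800, 2.1200, -4.0800, 1.0200
Σ(xᵢ − x̄)² = 26.8280 ⇒ m₂ = 26.8280/5 = 5.36560
Σ(xᵢ − x̄)³ = -51.1913 ⇒ m₃ = -51.1913/5 = -10.23826
m₂^(3/2) = 5.36560^(1.5) = 12.42875
g_1 = m₃ / m₂^(3/2) = -10.23826 / 12.42875 ≈ -0.824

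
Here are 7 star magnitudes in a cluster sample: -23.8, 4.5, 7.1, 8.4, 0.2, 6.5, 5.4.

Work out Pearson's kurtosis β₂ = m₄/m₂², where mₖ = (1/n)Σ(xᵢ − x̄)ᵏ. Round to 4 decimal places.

4.6712

x̄ = 1.1857
Σ(xᵢ − x̄)² = 769.2686 ⇒ m₂ = 109.89551
Σ(xᵢ − x̄)⁴ = 394899.8180 ⇒ m₄ = 56414.25971
m₂² = 12077.02316
β₂ = m₄/m₂² = 56414.25971 / 12077.02316 ≈ 4.6712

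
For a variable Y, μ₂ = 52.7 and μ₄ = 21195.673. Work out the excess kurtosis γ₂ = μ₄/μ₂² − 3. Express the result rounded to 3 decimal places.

μ₂² = 52.7² = 2777.29000
μ₄/μ₂² = 21195.673 / 2777.29000 = 7.63178
γ₂ = 7.63178 − 3 ≈ 4.632

4.632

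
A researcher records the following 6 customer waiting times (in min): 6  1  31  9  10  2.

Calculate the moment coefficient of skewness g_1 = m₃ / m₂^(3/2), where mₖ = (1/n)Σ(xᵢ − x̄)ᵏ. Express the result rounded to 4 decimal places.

x̄ = (6 + 1 + 31 + 9 + 10 + 2) / 6 = 9.8333
deviations (xᵢ − x̄): -3.8333, -8.8333, 21.1667, -0.8333, 0.1667, -7.8333
Σ(xᵢ − x̄)² = 602.8333 ⇒ m₂ = 602.8333/6 = 100.47222
Σ(xᵢ − x̄)³ = 8256.4444 ⇒ m₃ = 8256.4444/6 = 1376.07407
m₂^(3/2) = 100.47222^(1.5) = 1007.09169
g_1 = m₃ / m₂^(3/2) = 1376.07407 / 1007.09169 ≈ 1.3664

1.3664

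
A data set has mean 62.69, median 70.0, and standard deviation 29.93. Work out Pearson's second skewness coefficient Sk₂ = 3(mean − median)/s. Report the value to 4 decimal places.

-0.7327

Sk₂ = 3(62.69 − 70.0) / 29.93 = 3 × -7.3100 / 29.93
    = -21.9300 / 29.93 ≈ -0.7327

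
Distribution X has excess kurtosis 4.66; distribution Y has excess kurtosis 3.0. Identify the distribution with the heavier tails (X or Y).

Higher excess kurtosis ⇒ heavier tails relative to the normal distribution.
4.66 vs 3.0: the larger is 4.66, so X has heavier tails.

X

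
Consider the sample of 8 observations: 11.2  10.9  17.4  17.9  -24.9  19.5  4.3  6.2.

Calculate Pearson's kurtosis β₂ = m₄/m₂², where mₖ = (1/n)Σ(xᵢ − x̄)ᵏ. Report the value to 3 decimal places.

4.587

x̄ = 7.8125
Σ(xᵢ − x̄)² = 1436.3287 ⇒ m₂ = 179.54109
Σ(xᵢ − x̄)⁴ = 1182974.7807 ⇒ m₄ = 147871.84759
m₂² = 32235.00434
β₂ = m₄/m₂² = 147871.84759 / 32235.00434 ≈ 4.587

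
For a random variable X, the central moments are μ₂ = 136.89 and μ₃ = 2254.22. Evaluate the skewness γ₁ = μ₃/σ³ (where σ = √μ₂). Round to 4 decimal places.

1.4075

σ = √μ₂ = √136.89 = 11.70000
σ³ = μ₂^(3/2) = 1601.61300
γ₁ = μ₃/σ³ = 2254.22 / 1601.61300 ≈ 1.4075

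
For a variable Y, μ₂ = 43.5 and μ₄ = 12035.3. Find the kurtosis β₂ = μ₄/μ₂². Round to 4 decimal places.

μ₂² = 43.5² = 1892.25000
μ₄/μ₂² = 12035.3 / 1892.25000 = 6.36031
β₂ ≈ 6.3603

6.3603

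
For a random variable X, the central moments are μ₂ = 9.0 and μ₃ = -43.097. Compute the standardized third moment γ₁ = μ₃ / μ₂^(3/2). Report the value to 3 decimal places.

-1.596

σ = √μ₂ = √9.0 = 3.00000
σ³ = μ₂^(3/2) = 27.00000
γ₁ = μ₃/σ³ = -43.097 / 27.00000 ≈ -1.596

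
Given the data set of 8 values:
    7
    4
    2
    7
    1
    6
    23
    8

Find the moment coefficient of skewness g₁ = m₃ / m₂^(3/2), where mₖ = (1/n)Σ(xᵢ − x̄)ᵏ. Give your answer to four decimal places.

x̄ = (7 + 4 + 2 + 7 + 1 + 6 + 23 + 8) / 8 = 7.2500
deviations (xᵢ − x̄): -0.2500, -3.2500, -5.2500, -0.2500, -6.2500, -1.2500, 15.7500, 0.7500
Σ(xᵢ − x̄)² = 327.5000 ⇒ m₂ = 327.5000/8 = 40.93750
Σ(xᵢ − x̄)³ = 3482.2500 ⇒ m₃ = 3482.2500/8 = 435.28125
m₂^(3/2) = 40.93750^(1.5) = 261.92803
g₁ = m₃ / m₂^(3/2) = 435.28125 / 261.92803 ≈ 1.6618

1.6618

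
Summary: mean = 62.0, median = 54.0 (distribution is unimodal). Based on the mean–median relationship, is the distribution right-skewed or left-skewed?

right-skewed

mean − median = 62.0 − 54.0 = 8.0
mean > median ⇒ the longer tail is on the right ⇒ right-skewed (positively skewed).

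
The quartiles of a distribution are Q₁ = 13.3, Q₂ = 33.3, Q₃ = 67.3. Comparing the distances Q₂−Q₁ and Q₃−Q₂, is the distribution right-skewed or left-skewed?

right-skewed

Q₂ − Q₁ = 20.0;  Q₃ − Q₂ = 34.0
Q₃ − Q₂ > Q₂ − Q₁ ⇒ the upper half is more spread out ⇒ right-skewed.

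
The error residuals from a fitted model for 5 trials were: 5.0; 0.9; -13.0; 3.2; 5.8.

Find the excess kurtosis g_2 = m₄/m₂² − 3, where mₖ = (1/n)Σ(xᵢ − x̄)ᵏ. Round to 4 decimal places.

x̄ = 0.3800
Σ(xᵢ − x̄)² = 237.9680 ⇒ m₂ = 47.59360
Σ(xᵢ − x̄)⁴ = 33431.6059 ⇒ m₄ = 6686.32117
m₂² = 2265.15076
g_2 = m₄/m₂² − 3 = 2.95182 − 3 ≈ -0.0482

-0.0482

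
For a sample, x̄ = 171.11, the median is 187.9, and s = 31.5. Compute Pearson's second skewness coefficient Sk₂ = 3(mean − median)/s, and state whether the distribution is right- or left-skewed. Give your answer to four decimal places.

Sk₂ = 3(171.11 − 187.9) / 31.5 = 3 × -16.7900 / 31.5
    = -50.3700 / 31.5 ≈ -1.5990
Sk₂ < 0 ⇒ mean < median ⇒ left-skewed (negative skew).

-1.5990, left-skewed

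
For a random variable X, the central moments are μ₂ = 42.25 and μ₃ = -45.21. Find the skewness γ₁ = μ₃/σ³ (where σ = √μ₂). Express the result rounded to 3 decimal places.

σ = √μ₂ = √42.25 = 6.50000
σ³ = μ₂^(3/2) = 274.62500
γ₁ = μ₃/σ³ = -45.21 / 274.62500 ≈ -0.165

-0.165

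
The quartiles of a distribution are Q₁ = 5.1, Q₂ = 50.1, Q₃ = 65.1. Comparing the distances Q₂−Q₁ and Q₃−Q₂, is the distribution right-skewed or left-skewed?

left-skewed

Q₂ − Q₁ = 45.0;  Q₃ − Q₂ = 15.0
Q₂ − Q₁ > Q₃ − Q₂ ⇒ the lower half is more spread out ⇒ left-skewed.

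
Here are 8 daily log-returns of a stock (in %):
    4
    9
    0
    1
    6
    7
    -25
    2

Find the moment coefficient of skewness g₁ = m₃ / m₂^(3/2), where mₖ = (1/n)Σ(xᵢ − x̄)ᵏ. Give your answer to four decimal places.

-1.8993

x̄ = (4 + 9 + 0 + 1 + 6 + 7 - 25 + 2) / 8 = 0.5000
deviations (xᵢ − x̄): 3.5000, 8.5000, -0.5000, 0.5000, 5.5000, 6.5000, -25.5000, 1.5000
Σ(xᵢ − x̄)² = 810.0000 ⇒ m₂ = 810.0000/8 = 101.25000
Σ(xᵢ − x̄)³ = -15480.0000 ⇒ m₃ = -15480.0000/8 = -1935.00000
m₂^(3/2) = 101.25000^(1.5) = 1018.80847
g₁ = m₃ / m₂^(3/2) = -1935.00000 / 1018.80847 ≈ -1.8993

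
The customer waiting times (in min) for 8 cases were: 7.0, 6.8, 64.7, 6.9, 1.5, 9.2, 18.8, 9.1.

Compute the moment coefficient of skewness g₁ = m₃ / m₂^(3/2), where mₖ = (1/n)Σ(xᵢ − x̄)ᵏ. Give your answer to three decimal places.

2.032

x̄ = (7.0 + 6.8 + 64.7 + 6.9 + 1.5 + 9.2 + 18.8 + 9.1) / 8 = 15.5000
deviations (xᵢ − x̄): -8.5000, -8.7000, 49.2000, -8.6000, -14.0000, -6.3000, 3.3000, -6.4000
Σ(xᵢ − x̄)² = 2930.0800 ⇒ m₂ = 2930.0800/8 = 366.26000
Σ(xᵢ − x̄)³ = 113966.5500 ⇒ m₃ = 113966.5500/8 = 14245.81875
m₂^(3/2) = 366.26000^(1.5) = 7009.45475
g₁ = m₃ / m₂^(3/2) = 14245.81875 / 7009.45475 ≈ 2.032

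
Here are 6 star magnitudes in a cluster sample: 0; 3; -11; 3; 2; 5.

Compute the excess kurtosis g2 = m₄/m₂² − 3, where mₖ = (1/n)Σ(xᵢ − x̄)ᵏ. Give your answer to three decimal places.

0.660

x̄ = 0.3333
Σ(xᵢ − x̄)² = 167.3333 ⇒ m₂ = 27.88889
Σ(xᵢ − x̄)⁴ = 17081.1111 ⇒ m₄ = 2846.85185
m₂² = 777.79012
g2 = m₄/m₂² − 3 = 3.66018 − 3 ≈ 0.660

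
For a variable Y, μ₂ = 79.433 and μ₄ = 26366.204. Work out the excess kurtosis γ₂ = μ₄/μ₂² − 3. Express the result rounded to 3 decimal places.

μ₂² = 79.433² = 6309.60149
μ₄/μ₂² = 26366.204 / 6309.60149 = 4.17874
γ₂ = 4.17874 − 3 ≈ 1.179

1.179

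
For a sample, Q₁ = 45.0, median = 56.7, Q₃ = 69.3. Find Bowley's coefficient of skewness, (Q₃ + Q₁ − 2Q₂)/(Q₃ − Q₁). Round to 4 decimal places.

0.0370

numerator: Q₃ + Q₁ − 2Q₂ = 69.3 + 45.0 − 2×56.7 = 0.9000
denominator: Q₃ − Q₁ = 69.3 − 45.0 = 24.3000
Bowley skewness = 0.9000 / 24.3000 ≈ 0.0370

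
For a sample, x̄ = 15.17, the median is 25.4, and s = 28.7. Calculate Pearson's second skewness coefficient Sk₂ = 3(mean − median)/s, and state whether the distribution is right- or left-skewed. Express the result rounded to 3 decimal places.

Sk₂ = 3(15.17 − 25.4) / 28.7 = 3 × -10.2300 / 28.7
    = -30.6900 / 28.7 ≈ -1.069
Sk₂ < 0 ⇒ mean < median ⇒ left-skewed (negative skew).

-1.069, left-skewed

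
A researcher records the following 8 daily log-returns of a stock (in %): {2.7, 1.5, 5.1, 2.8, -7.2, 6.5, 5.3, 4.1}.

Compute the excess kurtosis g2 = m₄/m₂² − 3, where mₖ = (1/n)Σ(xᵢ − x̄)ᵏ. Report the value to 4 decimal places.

x̄ = 2.6000
Σ(xᵢ − x̄)² = 128.3000 ⇒ m₂ = 16.03750
Σ(xᵢ − x̄)⁴ = 9553.7606 ⇒ m₄ = 1194.22008
m₂² = 257.20141
g2 = m₄/m₂² − 3 = 4.64313 − 3 ≈ 1.6431

1.6431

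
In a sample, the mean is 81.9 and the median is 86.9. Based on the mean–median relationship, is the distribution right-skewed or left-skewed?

mean − median = 81.9 − 86.9 = -5.0
mean < median ⇒ the longer tail is on the left ⇒ left-skewed (negatively skewed).

left-skewed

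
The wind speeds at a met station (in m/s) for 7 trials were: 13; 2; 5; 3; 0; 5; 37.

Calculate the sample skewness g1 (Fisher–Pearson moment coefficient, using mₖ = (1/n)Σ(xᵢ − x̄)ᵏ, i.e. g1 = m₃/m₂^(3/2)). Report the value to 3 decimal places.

x̄ = (13 + 2 + 5 + 3 + 0 + 5 + 37) / 7 = 9.2857
deviations (xᵢ − x̄): 3.7143, -7.2857, -4.2857, -6.2857, -9.2857, -4.2857, 27.7143
Σ(xᵢ − x̄)² = 997.4286 ⇒ m₂ = 997.4286/7 = 142.48980
Σ(xᵢ − x̄)³ = 19744.8980 ⇒ m₃ = 19744.8980/7 = 2820.69971
m₂^(3/2) = 142.48980^(1.5) = 1700.88772
g1 = m₃ / m₂^(3/2) = 2820.69971 / 1700.88772 ≈ 1.658

1.658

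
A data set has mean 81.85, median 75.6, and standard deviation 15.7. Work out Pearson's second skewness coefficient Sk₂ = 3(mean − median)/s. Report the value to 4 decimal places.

1.1943

Sk₂ = 3(81.85 − 75.6) / 15.7 = 3 × 6.2500 / 15.7
    = 18.7500 / 15.7 ≈ 1.1943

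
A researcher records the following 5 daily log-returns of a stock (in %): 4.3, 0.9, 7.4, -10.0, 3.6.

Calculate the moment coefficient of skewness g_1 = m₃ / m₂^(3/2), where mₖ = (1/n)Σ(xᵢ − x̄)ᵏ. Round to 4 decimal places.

x̄ = (4.3 + 0.9 + 7.4 - 10.0 + 3.6) / 5 = 1.2400
deviations (xᵢ − x̄): 3.0600, -0.3400, 6.1600, -11.2400, 2.3600
Σ(xᵢ − x̄)² = 179.3320 ⇒ m₂ = 179.3320/5 = 35.86640
Σ(xᵢ − x̄)³ = -1144.5322 ⇒ m₃ = -1144.5322/5 = -228.90643
m₂^(3/2) = 35.86640^(1.5) = 214.79872
g_1 = m₃ / m₂^(3/2) = -228.90643 / 214.79872 ≈ -1.0657

-1.0657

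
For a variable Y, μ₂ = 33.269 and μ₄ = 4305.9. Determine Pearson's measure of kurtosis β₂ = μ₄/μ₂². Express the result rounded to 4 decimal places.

μ₂² = 33.269² = 1106.82636
μ₄/μ₂² = 4305.9 / 1106.82636 = 3.89031
β₂ ≈ 3.8903

3.8903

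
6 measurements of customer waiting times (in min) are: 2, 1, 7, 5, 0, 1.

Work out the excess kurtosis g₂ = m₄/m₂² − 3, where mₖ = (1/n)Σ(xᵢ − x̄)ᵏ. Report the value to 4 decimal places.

-1.0695

x̄ = 2.6667
Σ(xᵢ − x̄)² = 37.3333 ⇒ m₂ = 6.22222
Σ(xᵢ − x̄)⁴ = 448.4444 ⇒ m₄ = 74.74074
m₂² = 38.71605
g₂ = m₄/m₂² − 3 = 1.93048 − 3 ≈ -1.0695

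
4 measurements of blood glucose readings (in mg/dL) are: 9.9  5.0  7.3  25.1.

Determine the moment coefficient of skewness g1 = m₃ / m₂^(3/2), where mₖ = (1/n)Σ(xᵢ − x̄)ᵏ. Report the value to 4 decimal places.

0.9902

x̄ = (9.9 + 5.0 + 7.3 + 25.1) / 4 = 11.8250
deviations (xᵢ − x̄): -1.9250, -6.8250, -4.5250, 13.2750
Σ(xᵢ − x̄)² = 246.9875 ⇒ m₂ = 246.9875/4 = 61.74688
Σ(xᵢ − x̄)³ = 1921.6969 ⇒ m₃ = 1921.6969/4 = 480.42422
m₂^(3/2) = 61.74688^(1.5) = 485.20188
g1 = m₃ / m₂^(3/2) = 480.42422 / 485.20188 ≈ 0.9902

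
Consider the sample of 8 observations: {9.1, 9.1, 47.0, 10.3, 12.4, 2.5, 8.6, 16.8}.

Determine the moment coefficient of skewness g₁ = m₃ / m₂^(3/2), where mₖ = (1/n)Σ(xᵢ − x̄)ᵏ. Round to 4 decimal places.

1.8921

x̄ = (9.1 + 9.1 + 47.0 + 10.3 + 12.4 + 2.5 + 8.6 + 16.8) / 8 = 14.4750
deviations (xᵢ − x̄): -5.3750, -5.3750, 32.5250, -4.1750, -2.0750, -11.9750, -5.8750, 2.3250
Σ(xᵢ − x̄)² = 1320.7150 ⇒ m₂ = 1320.7150/8 = 165.08937
Σ(xᵢ − x̄)³ = 32107.6897 ⇒ m₃ = 32107.6897/8 = 4013.46122
m₂^(3/2) = 165.08937^(1.5) = 2121.18567
g₁ = m₃ / m₂^(3/2) = 4013.46122 / 2121.18567 ≈ 1.8921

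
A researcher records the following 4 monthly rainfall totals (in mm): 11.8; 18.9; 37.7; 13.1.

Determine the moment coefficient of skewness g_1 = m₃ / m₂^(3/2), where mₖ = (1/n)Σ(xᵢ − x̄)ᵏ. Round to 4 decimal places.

x̄ = (11.8 + 18.9 + 37.7 + 13.1) / 4 = 20.3750
deviations (xᵢ − x̄): -8.5750, -1.4750, 17.3250, -7.2750
Σ(xᵢ − x̄)² = 428.7875 ⇒ m₂ = 428.7875/4 = 107.19688
Σ(xᵢ − x̄)³ = 4181.4281 ⇒ m₃ = 4181.4281/4 = 1045.35703
m₂^(3/2) = 107.19688^(1.5) = 1109.87275
g_1 = m₃ / m₂^(3/2) = 1045.35703 / 1109.87275 ≈ 0.9419

0.9419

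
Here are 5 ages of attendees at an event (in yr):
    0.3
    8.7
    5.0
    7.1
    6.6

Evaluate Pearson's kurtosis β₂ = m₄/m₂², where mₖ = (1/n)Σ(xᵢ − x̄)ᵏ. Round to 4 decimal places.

2.5246

x̄ = 5.5400
Σ(xᵢ − x̄)² = 41.2920 ⇒ m₂ = 8.25840
Σ(xᵢ − x̄)⁴ = 860.9019 ⇒ m₄ = 172.18038
m₂² = 68.20117
β₂ = m₄/m₂² = 172.18038 / 68.20117 ≈ 2.5246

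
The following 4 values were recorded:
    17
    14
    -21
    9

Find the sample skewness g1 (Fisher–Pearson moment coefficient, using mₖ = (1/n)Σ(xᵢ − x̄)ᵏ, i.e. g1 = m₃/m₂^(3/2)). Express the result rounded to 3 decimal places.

-1.035

x̄ = (17 + 14 - 21 + 9) / 4 = 4.7500
deviations (xᵢ − x̄): 12.2500, 9.2500, -25.7500, 4.2500
Σ(xᵢ − x̄)² = 916.7500 ⇒ m₂ = 916.7500/4 = 229.18750
Σ(xᵢ − x̄)³ = -14367.3750 ⇒ m₃ = -14367.3750/4 = -3591.84375
m₂^(3/2) = 229.18750^(1.5) = 3469.65578
g1 = m₃ / m₂^(3/2) = -3591.84375 / 3469.65578 ≈ -1.035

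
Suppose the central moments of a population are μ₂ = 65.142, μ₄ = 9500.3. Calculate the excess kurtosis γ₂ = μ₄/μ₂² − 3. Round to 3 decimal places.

-0.761

μ₂² = 65.142² = 4243.48016
μ₄/μ₂² = 9500.3 / 4243.48016 = 2.23880
γ₂ = 2.23880 − 3 ≈ -0.761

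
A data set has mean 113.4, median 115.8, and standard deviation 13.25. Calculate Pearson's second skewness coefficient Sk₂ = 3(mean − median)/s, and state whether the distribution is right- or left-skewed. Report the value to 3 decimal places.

-0.543, left-skewed

Sk₂ = 3(113.4 − 115.8) / 13.25 = 3 × -2.4000 / 13.25
    = -7.2000 / 13.25 ≈ -0.543
Sk₂ < 0 ⇒ mean < median ⇒ left-skewed (negative skew).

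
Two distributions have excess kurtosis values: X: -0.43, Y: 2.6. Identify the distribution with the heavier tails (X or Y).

Higher excess kurtosis ⇒ heavier tails relative to the normal distribution.
-0.43 vs 2.6: the larger is 2.6, so Y has heavier tails. (Y is leptokurtic — heavier-than-normal tails; the other is platykurtic.)

Y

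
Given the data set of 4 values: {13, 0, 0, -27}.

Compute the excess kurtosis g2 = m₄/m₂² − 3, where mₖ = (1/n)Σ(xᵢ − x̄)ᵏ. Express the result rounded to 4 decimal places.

-0.8946

x̄ = -3.5000
Σ(xᵢ − x̄)² = 849.0000 ⇒ m₂ = 212.25000
Σ(xᵢ − x̄)⁴ = 379400.2500 ⇒ m₄ = 94850.06250
m₂² = 45050.06250
g2 = m₄/m₂² − 3 = 2.10544 − 3 ≈ -0.8946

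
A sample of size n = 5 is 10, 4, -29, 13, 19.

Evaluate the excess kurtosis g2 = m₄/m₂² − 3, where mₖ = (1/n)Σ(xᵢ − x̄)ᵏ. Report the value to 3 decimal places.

-0.132

x̄ = 3.4000
Σ(xᵢ − x̄)² = 1429.2000 ⇒ m₂ = 285.84000
Σ(xᵢ − x̄)⁴ = 1171611.2160 ⇒ m₄ = 234322.24320
m₂² = 81704.50560
g2 = m₄/m₂² − 3 = 2.86792 − 3 ≈ -0.132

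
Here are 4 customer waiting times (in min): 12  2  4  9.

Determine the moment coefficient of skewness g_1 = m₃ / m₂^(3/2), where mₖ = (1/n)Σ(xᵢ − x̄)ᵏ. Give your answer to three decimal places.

x̄ = (12 + 2 + 4 + 9) / 4 = 6.7500
deviations (xᵢ − x̄): 5.2500, -4.7500, -2.7500, 2.2500
Σ(xᵢ − x̄)² = 62.7500 ⇒ m₂ = 62.7500/4 = 15.68750
Σ(xᵢ − x̄)³ = 28.1250 ⇒ m₃ = 28.1250/4 = 7.03125
m₂^(3/2) = 15.68750^(1.5) = 62.13419
g_1 = m₃ / m₂^(3/2) = 7.03125 / 62.13419 ≈ 0.113

0.113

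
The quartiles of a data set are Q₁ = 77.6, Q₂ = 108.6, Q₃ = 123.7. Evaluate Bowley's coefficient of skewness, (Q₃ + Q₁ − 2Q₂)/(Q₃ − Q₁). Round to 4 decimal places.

numerator: Q₃ + Q₁ − 2Q₂ = 123.7 + 77.6 − 2×108.6 = -15.9000
denominator: Q₃ − Q₁ = 123.7 − 77.6 = 46.1000
Bowley skewness = -15.9000 / 46.1000 ≈ -0.3449

-0.3449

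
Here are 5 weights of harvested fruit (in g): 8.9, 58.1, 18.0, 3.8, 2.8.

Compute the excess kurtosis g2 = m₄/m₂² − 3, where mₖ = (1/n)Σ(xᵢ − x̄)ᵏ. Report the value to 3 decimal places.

x̄ = 18.3200
Σ(xᵢ − x̄)² = 2122.9880 ⇒ m₂ = 424.59760
Σ(xᵢ − x̄)⁴ = 2614485.1050 ⇒ m₄ = 522897.02100
m₂² = 180283.12193
g2 = m₄/m₂² − 3 = 2.90042 − 3 ≈ -0.100

-0.100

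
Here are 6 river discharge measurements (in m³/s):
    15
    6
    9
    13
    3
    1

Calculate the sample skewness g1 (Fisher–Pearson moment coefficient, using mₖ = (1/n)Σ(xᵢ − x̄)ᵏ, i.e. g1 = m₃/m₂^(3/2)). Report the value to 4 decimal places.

x̄ = (15 + 6 + 9 + 13 + 3 + 1) / 6 = 7.8333
deviations (xᵢ − x̄): 7.1667, -1.8333, 1.1667, 5.1667, -4.8333, -6.8333
Σ(xᵢ − x̄)² = 152.8333 ⇒ m₂ = 152.8333/6 = 25.47222
Σ(xᵢ − x̄)³ = 69.4444 ⇒ m₃ = 69.4444/6 = 11.57407
m₂^(3/2) = 25.47222^(1.5) = 128.55834
g1 = m₃ / m₂^(3/2) = 11.57407 / 128.55834 ≈ 0.0900

0.0900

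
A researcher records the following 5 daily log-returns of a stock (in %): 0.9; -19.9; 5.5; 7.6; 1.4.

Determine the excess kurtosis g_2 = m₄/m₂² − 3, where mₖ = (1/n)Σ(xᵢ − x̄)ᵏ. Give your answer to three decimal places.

x̄ = -0.9000
Σ(xᵢ − x̄)² = 482.7400 ⇒ m₂ = 96.54800
Σ(xᵢ − x̄)⁴ = 137257.2658 ⇒ m₄ = 27451.45316
m₂² = 9321.51630
g_2 = m₄/m₂² − 3 = 2.94496 − 3 ≈ -0.055

-0.055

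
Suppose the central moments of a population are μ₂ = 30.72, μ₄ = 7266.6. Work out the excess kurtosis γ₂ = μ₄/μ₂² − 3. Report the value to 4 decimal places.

4.7000

μ₂² = 30.72² = 943.71840
μ₄/μ₂² = 7266.6 / 943.71840 = 7.69997
γ₂ = 7.69997 − 3 ≈ 4.7000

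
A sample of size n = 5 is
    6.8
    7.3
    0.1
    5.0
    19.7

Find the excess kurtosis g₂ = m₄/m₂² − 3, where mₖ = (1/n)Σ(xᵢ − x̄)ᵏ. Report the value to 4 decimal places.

x̄ = 7.7800
Σ(xᵢ − x̄)² = 209.9880 ⇒ m₂ = 41.99760
Σ(xᵢ − x̄)⁴ = 23728.1722 ⇒ m₄ = 4745.63444
m₂² = 1763.79841
g₂ = m₄/m₂² − 3 = 2.69058 − 3 ≈ -0.3094

-0.3094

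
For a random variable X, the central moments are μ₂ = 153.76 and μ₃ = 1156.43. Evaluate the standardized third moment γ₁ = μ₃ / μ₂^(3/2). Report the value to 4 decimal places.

0.6065

σ = √μ₂ = √153.76 = 12.40000
σ³ = μ₂^(3/2) = 1906.62400
γ₁ = μ₃/σ³ = 1156.43 / 1906.62400 ≈ 0.6065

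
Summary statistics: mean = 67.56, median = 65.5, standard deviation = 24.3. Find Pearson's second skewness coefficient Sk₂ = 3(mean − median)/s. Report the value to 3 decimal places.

0.254

Sk₂ = 3(67.56 − 65.5) / 24.3 = 3 × 2.0600 / 24.3
    = 6.1800 / 24.3 ≈ 0.254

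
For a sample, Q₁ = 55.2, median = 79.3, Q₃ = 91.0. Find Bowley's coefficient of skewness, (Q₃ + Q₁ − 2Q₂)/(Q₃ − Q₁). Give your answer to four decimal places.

numerator: Q₃ + Q₁ − 2Q₂ = 91.0 + 55.2 − 2×79.3 = -12.4000
denominator: Q₃ − Q₁ = 91.0 − 55.2 = 35.8000
Bowley skewness = -12.4000 / 35.8000 ≈ -0.3464

-0.3464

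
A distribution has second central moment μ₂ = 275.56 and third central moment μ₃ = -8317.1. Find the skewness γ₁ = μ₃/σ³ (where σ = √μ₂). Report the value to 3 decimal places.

σ = √μ₂ = √275.56 = 16.60000
σ³ = μ₂^(3/2) = 4574.29600
γ₁ = μ₃/σ³ = -8317.1 / 4574.29600 ≈ -1.818

-1.818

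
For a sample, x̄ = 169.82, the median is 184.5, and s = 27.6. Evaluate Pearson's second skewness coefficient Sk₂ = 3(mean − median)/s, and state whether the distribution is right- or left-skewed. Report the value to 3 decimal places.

-1.596, left-skewed

Sk₂ = 3(169.82 − 184.5) / 27.6 = 3 × -14.6800 / 27.6
    = -44.0400 / 27.6 ≈ -1.596
Sk₂ < 0 ⇒ mean < median ⇒ left-skewed (negative skew).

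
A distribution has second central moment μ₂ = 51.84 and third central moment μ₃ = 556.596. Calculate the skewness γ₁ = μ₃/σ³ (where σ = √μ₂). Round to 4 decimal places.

σ = √μ₂ = √51.84 = 7.20000
σ³ = μ₂^(3/2) = 373.24800
γ₁ = μ₃/σ³ = 556.596 / 373.24800 ≈ 1.4912

1.4912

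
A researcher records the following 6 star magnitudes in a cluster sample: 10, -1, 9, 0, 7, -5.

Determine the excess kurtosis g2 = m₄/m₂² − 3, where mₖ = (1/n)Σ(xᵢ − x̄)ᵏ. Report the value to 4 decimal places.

-1.5797

x̄ = 3.3333
Σ(xᵢ − x̄)² = 189.3333 ⇒ m₂ = 31.55556
Σ(xᵢ − x̄)⁴ = 8485.7778 ⇒ m₄ = 1414.29630
m₂² = 995.75309
g2 = m₄/m₂² − 3 = 1.42033 − 3 ≈ -1.5797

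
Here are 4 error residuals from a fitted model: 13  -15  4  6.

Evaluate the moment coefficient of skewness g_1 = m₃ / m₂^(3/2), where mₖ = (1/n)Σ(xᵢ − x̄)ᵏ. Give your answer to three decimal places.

-0.787

x̄ = (13 - 15 + 4 + 6) / 4 = 2.0000
deviations (xᵢ − x̄): 11.0000, -17.0000, 2.0000, 4.0000
Σ(xᵢ − x̄)² = 430.0000 ⇒ m₂ = 430.0000/4 = 107.50000
Σ(xᵢ − x̄)³ = -3510.0000 ⇒ m₃ = -3510.0000/4 = -877.50000
m₂^(3/2) = 107.50000^(1.5) = 1114.58372
g_1 = m₃ / m₂^(3/2) = -877.50000 / 1114.58372 ≈ -0.787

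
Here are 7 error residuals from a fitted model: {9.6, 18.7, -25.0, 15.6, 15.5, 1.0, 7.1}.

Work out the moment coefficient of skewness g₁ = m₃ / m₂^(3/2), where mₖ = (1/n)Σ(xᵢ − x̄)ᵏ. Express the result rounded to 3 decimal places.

-1.416

x̄ = (9.6 + 18.7 - 25.0 + 15.6 + 15.5 + 1.0 + 7.1) / 7 = 6.0714
deviations (xᵢ − x̄): 3.5286, 12.6286, -31.0714, 9.5286, 9.4286, -5.0714, 1.0286
Σ(xᵢ − x̄)² = 1343.8343 ⇒ m₂ = 1343.8343/7 = 191.97633
Σ(xᵢ − x̄)³ = -26365.4860 ⇒ m₃ = -26365.4860/7 = -3766.49801
m₂^(3/2) = 191.97633^(1.5) = 2659.93801
g₁ = m₃ / m₂^(3/2) = -3766.49801 / 2659.93801 ≈ -1.416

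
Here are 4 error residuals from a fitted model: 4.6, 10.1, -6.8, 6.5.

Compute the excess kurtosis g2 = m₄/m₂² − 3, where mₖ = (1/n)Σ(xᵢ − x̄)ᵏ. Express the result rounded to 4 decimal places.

-0.8772

x̄ = 3.6000
Σ(xᵢ − x̄)² = 159.8200 ⇒ m₂ = 39.95500
Σ(xᵢ − x̄)⁴ = 13555.3762 ⇒ m₄ = 3388.84405
m₂² = 1596.40202
g2 = m₄/m₂² − 3 = 2.12280 − 3 ≈ -0.8772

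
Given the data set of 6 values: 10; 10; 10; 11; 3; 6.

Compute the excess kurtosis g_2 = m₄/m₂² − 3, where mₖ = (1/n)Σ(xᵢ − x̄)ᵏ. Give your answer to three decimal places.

-0.751

x̄ = 8.3333
Σ(xᵢ − x̄)² = 49.3333 ⇒ m₂ = 8.22222
Σ(xᵢ − x̄)⁴ = 912.4444 ⇒ m₄ = 152.07407
m₂² = 67.60494
g_2 = m₄/m₂² − 3 = 2.24945 − 3 ≈ -0.751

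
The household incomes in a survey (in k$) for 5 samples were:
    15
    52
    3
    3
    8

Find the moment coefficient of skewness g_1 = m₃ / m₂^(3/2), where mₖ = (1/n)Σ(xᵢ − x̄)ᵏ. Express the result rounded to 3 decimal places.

1.301

x̄ = (15 + 52 + 3 + 3 + 8) / 5 = 16.2000
deviations (xᵢ − x̄): -1.2000, 35.8000, -13.2000, -13.2000, -8.2000
Σ(xᵢ − x̄)² = 1698.8000 ⇒ m₂ = 1698.8000/5 = 339.76000
Σ(xᵢ − x̄)³ = 40729.6800 ⇒ m₃ = 40729.6800/5 = 8145.93600
m₂^(3/2) = 339.76000^(1.5) = 6262.65333
g_1 = m₃ / m₂^(3/2) = 8145.93600 / 6262.65333 ≈ 1.301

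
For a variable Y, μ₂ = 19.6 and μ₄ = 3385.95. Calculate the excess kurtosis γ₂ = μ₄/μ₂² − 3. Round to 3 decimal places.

5.814

μ₂² = 19.6² = 384.16000
μ₄/μ₂² = 3385.95 / 384.16000 = 8.81391
γ₂ = 8.81391 − 3 ≈ 5.814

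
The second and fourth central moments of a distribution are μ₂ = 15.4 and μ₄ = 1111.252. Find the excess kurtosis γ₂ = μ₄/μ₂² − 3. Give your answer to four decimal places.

μ₂² = 15.4² = 237.16000
μ₄/μ₂² = 1111.252 / 237.16000 = 4.68566
γ₂ = 4.68566 − 3 ≈ 1.6857

1.6857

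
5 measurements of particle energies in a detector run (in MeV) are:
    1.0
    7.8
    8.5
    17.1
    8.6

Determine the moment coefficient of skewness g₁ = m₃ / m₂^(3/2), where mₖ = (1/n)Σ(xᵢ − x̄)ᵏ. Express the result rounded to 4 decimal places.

0.2615

x̄ = (1.0 + 7.8 + 8.5 + 17.1 + 8.6) / 5 = 8.6000
deviations (xᵢ − x̄): -7.6000, -0.8000, -0.1000, 8.5000, 0.0000
Σ(xᵢ − x̄)² = 130.6600 ⇒ m₂ = 130.6600/5 = 26.13200
Σ(xᵢ − x̄)³ = 174.6360 ⇒ m₃ = 174.6360/5 = 34.92720
m₂^(3/2) = 26.13200^(1.5) = 133.58539
g₁ = m₃ / m₂^(3/2) = 34.92720 / 133.58539 ≈ 0.2615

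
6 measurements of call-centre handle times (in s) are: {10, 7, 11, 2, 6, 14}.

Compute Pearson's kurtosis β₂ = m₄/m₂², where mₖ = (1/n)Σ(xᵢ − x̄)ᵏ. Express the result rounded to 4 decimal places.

2.0534

x̄ = 8.3333
Σ(xᵢ − x̄)² = 89.3333 ⇒ m₂ = 14.88889
Σ(xᵢ − x̄)⁴ = 2731.1111 ⇒ m₄ = 455.18519
m₂² = 221.67901
β₂ = m₄/m₂² = 455.18519 / 221.67901 ≈ 2.0534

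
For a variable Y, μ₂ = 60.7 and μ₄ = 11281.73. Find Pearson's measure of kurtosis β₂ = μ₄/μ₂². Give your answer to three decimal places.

μ₂² = 60.7² = 3684.49000
μ₄/μ₂² = 11281.73 / 3684.49000 = 3.06195
β₂ ≈ 3.062

3.062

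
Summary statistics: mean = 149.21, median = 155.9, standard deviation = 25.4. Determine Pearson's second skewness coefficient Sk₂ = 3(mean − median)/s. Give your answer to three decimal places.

-0.790

Sk₂ = 3(149.21 − 155.9) / 25.4 = 3 × -6.6900 / 25.4
    = -20.0700 / 25.4 ≈ -0.790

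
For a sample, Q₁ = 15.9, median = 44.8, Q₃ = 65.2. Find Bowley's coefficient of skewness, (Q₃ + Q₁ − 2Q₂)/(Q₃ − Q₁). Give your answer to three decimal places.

-0.172

numerator: Q₃ + Q₁ − 2Q₂ = 65.2 + 15.9 − 2×44.8 = -8.5000
denominator: Q₃ − Q₁ = 65.2 − 15.9 = 49.3000
Bowley skewness = -8.5000 / 49.3000 ≈ -0.172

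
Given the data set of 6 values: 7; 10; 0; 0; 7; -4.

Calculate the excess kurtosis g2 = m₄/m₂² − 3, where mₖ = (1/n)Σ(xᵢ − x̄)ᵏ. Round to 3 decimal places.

-1.486

x̄ = 3.3333
Σ(xᵢ − x̄)² = 147.3333 ⇒ m₂ = 24.55556
Σ(xᵢ − x̄)⁴ = 5475.7778 ⇒ m₄ = 912.62963
m₂² = 602.97531
g2 = m₄/m₂² − 3 = 1.51354 − 3 ≈ -1.486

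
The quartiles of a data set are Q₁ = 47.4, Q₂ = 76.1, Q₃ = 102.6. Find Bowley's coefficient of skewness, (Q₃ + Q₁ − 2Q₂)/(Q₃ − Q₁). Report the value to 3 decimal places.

numerator: Q₃ + Q₁ − 2Q₂ = 102.6 + 47.4 − 2×76.1 = -2.2000
denominator: Q₃ − Q₁ = 102.6 − 47.4 = 55.2000
Bowley skewness = -2.2000 / 55.2000 ≈ -0.040

-0.040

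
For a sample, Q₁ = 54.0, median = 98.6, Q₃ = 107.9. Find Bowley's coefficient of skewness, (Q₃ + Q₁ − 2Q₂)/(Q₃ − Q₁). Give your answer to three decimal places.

-0.655

numerator: Q₃ + Q₁ − 2Q₂ = 107.9 + 54.0 − 2×98.6 = -35.3000
denominator: Q₃ − Q₁ = 107.9 − 54.0 = 53.9000
Bowley skewness = -35.3000 / 53.9000 ≈ -0.655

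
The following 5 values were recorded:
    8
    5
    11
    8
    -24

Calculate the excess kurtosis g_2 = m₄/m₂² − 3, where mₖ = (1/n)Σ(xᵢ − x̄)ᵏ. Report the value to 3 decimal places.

x̄ = 1.6000
Σ(xᵢ − x̄)² = 837.2000 ⇒ m₂ = 167.44000
Σ(xᵢ − x̄)⁴ = 440793.2960 ⇒ m₄ = 88158.65920
m₂² = 28036.15360
g_2 = m₄/m₂² − 3 = 3.14446 − 3 ≈ 0.144

0.144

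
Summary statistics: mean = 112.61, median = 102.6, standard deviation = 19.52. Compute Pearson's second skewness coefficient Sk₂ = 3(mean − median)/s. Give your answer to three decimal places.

1.538

Sk₂ = 3(112.61 − 102.6) / 19.52 = 3 × 10.0100 / 19.52
    = 30.0300 / 19.52 ≈ 1.538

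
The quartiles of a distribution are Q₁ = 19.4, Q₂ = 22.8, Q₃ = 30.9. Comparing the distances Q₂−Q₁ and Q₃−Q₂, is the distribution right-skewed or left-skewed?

Q₂ − Q₁ = 3.4;  Q₃ − Q₂ = 8.1
Q₃ − Q₂ > Q₂ − Q₁ ⇒ the upper half is more spread out ⇒ right-skewed.

right-skewed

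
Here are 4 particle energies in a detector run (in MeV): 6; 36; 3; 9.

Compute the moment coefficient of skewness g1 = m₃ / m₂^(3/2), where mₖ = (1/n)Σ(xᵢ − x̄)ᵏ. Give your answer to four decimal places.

x̄ = (6 + 36 + 3 + 9) / 4 = 13.5000
deviations (xᵢ − x̄): -7.5000, 22.5000, -10.5000, -4.5000
Σ(xᵢ − x̄)² = 693.0000 ⇒ m₂ = 693.0000/4 = 173.25000
Σ(xᵢ − x̄)³ = 9720.0000 ⇒ m₃ = 9720.0000/4 = 2430.00000
m₂^(3/2) = 173.25000^(1.5) = 2280.39387
g1 = m₃ / m₂^(3/2) = 2430.00000 / 2280.39387 ≈ 1.0656

1.0656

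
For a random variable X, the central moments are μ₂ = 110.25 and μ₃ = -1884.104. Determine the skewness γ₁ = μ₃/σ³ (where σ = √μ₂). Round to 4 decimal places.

σ = √μ₂ = √110.25 = 10.50000
σ³ = μ₂^(3/2) = 1157.62500
γ₁ = μ₃/σ³ = -1884.104 / 1157.62500 ≈ -1.6276

-1.6276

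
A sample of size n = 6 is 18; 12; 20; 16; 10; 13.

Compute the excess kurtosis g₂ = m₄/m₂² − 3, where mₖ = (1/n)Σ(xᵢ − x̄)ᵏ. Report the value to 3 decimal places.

-1.375

x̄ = 14.8333
Σ(xᵢ − x̄)² = 72.8333 ⇒ m₂ = 12.13889
Σ(xᵢ − x̄)⁴ = 1436.4861 ⇒ m₄ = 239.41435
m₂² = 147.35262
g₂ = m₄/m₂² − 3 = 1.62477 − 3 ≈ -1.375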